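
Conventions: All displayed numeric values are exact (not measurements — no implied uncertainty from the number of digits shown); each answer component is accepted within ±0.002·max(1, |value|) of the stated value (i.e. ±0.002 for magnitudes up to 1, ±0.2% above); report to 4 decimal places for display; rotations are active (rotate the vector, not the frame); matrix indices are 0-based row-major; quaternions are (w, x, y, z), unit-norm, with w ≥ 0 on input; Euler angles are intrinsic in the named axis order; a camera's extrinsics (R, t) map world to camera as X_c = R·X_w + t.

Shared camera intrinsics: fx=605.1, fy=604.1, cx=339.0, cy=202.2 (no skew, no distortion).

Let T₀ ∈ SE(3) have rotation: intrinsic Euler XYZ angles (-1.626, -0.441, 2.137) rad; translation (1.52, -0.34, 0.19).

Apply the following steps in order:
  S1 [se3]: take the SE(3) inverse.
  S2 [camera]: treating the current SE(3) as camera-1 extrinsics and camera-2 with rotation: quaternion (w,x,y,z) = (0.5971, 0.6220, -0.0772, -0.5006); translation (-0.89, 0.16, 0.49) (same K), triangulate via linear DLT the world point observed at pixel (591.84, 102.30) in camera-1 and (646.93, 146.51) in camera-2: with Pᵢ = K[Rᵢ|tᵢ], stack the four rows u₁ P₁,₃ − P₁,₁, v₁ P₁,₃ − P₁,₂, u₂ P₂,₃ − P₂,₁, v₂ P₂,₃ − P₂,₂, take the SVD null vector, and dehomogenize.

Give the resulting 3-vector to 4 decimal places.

after S1 (invert_se3): R=[-0.4851 -0.2752 -0.8300; -0.7632 -0.3301 0.5555; -0.4268 0.9029 -0.0499], t=(0.8015, 0.9423, 0.9653)
after S2 (triangulate): (0.5751, 1.2417, -0.7272)

result = (0.5751, 1.2417, -0.7272)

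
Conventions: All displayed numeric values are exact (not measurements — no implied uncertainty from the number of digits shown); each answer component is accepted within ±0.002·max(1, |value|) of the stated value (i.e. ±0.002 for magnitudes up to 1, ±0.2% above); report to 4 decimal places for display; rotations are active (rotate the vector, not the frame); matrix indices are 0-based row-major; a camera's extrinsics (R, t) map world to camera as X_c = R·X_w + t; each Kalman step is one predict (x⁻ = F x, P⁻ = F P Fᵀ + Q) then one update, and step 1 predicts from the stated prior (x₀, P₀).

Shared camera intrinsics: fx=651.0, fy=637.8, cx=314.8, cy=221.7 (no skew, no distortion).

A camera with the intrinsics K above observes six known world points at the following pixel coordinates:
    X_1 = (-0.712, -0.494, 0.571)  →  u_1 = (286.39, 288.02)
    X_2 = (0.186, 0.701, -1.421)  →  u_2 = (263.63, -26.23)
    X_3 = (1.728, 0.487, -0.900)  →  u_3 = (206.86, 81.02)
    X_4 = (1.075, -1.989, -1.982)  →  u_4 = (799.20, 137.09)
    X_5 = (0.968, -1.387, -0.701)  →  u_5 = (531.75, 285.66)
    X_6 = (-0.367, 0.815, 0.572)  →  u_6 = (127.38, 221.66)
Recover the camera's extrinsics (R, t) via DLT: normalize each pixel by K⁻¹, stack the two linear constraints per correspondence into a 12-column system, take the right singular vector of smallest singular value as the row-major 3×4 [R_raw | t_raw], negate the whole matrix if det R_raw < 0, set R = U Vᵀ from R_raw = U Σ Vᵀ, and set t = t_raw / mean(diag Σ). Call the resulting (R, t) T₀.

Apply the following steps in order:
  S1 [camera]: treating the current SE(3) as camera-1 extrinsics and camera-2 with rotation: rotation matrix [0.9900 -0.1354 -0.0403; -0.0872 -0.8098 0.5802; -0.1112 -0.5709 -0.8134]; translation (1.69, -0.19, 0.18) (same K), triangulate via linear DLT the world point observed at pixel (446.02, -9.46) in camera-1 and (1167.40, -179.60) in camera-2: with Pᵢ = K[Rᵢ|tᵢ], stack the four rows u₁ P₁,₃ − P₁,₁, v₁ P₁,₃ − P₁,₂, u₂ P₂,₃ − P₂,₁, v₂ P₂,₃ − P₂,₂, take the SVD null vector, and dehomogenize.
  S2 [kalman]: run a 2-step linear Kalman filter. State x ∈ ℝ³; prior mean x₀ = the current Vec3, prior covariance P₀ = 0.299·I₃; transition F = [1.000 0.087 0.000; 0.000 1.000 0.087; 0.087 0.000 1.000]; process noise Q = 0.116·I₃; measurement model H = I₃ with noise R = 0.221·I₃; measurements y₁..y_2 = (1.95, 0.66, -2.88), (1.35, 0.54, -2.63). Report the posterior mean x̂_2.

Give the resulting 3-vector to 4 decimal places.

source (pnp_recover): camera pose = R=[-0.0221 -0.8679 -0.4962; 0.2553 -0.4848 0.8366; -0.9666 -0.1082 0.2323], t=(-0.3900, 0.0100, 4.3701)
after S1 (triangulate): (0.4865, -0.2373, -1.8159)
after S2 (kf_track): (1.4027, 0.3252, -2.4903)

result = (1.4027, 0.3252, -2.4903)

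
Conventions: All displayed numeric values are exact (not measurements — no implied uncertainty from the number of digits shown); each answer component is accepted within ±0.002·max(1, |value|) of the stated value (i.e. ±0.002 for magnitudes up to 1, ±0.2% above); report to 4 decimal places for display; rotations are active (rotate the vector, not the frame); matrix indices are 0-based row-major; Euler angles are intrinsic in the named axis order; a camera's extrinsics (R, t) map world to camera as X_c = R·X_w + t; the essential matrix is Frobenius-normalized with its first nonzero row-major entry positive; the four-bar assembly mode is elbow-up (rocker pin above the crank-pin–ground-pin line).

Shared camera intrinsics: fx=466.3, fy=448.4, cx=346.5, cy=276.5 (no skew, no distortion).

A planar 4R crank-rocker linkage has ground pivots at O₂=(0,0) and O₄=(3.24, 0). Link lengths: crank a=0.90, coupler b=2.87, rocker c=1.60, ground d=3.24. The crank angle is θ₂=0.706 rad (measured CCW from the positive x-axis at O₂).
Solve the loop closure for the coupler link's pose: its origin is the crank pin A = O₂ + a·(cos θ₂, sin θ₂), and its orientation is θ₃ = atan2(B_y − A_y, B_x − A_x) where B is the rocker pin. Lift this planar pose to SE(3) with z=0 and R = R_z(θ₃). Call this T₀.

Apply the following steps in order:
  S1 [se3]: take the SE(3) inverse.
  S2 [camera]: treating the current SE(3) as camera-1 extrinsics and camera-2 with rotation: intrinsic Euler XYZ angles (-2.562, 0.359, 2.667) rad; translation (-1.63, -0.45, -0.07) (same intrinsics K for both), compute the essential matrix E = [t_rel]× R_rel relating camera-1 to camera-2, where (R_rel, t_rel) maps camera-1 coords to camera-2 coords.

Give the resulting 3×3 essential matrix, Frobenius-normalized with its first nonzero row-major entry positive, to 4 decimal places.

source (fourbar_fk): coupler pose = R=[0.9359 -0.3522 0.0000; 0.3522 0.9359 0.0000; 0.0000 0.0000 1.0000], t=(0.6849, 0.5839, 0.0000)
after S1 (invert_se3): R=[0.9359 0.3522 0.0000; -0.3522 0.9359 0.0000; 0.0000 0.0000 1.0000], t=(-0.8466, -0.3053, 0.0000)
after S2 (essential): [0.0170 0.0366 0.0560; -0.1923 0.3658 -0.5729; -0.0962 -0.6038 -0.3499]

matrix = [0.0170 0.0366 0.0560; -0.1923 0.3658 -0.5729; -0.0962 -0.6038 -0.3499]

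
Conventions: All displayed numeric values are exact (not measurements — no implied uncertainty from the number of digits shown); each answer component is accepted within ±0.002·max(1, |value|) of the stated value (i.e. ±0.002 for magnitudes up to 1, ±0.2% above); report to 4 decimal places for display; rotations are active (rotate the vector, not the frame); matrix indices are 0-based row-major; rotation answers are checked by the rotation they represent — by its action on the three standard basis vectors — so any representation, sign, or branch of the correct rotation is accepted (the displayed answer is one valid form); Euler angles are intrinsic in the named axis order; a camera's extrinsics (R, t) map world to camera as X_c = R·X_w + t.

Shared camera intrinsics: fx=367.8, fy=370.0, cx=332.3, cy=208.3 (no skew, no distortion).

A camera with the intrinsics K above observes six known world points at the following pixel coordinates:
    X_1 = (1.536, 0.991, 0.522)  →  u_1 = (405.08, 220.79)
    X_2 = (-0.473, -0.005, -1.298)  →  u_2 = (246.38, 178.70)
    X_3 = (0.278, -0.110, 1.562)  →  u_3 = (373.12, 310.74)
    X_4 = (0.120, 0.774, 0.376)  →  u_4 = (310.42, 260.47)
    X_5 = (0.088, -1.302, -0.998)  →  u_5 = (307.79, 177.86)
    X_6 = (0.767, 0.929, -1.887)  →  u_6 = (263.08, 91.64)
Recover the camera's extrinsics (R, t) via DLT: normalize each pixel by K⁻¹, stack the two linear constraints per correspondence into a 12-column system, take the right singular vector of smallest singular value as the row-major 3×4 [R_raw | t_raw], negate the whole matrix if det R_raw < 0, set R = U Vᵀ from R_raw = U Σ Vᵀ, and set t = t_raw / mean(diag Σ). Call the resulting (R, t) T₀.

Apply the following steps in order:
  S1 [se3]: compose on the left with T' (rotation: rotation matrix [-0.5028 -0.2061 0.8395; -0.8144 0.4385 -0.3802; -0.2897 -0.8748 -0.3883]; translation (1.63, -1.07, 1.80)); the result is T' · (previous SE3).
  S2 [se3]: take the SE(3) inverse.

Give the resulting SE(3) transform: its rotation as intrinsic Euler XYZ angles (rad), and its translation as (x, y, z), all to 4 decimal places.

source (pnp_recover): camera pose = R=[0.8297 -0.2559 0.4961; -0.4973 0.0647 0.8651; -0.2535 -0.9645 -0.0736], t=(-0.3900, 0.4000, 5.8803)
after S1 (compose_se3): R=[-0.5275 -0.6943 -0.4896; -0.7974 0.6035 0.0033; 0.2931 0.3921 -0.8720], t=(6.6799, -2.8125, -0.7203)
after S2 (invert_se3): R=[-0.5275 -0.7974 0.2931; -0.6943 0.6035 0.3921; -0.4896 0.0033 -0.8720], t=(1.4922, 6.6177, 2.6514)

rotation (euler_xyz) = (-2.7190, 0.2975, 2.1552), translation = (1.4922, 6.6177, 2.6514)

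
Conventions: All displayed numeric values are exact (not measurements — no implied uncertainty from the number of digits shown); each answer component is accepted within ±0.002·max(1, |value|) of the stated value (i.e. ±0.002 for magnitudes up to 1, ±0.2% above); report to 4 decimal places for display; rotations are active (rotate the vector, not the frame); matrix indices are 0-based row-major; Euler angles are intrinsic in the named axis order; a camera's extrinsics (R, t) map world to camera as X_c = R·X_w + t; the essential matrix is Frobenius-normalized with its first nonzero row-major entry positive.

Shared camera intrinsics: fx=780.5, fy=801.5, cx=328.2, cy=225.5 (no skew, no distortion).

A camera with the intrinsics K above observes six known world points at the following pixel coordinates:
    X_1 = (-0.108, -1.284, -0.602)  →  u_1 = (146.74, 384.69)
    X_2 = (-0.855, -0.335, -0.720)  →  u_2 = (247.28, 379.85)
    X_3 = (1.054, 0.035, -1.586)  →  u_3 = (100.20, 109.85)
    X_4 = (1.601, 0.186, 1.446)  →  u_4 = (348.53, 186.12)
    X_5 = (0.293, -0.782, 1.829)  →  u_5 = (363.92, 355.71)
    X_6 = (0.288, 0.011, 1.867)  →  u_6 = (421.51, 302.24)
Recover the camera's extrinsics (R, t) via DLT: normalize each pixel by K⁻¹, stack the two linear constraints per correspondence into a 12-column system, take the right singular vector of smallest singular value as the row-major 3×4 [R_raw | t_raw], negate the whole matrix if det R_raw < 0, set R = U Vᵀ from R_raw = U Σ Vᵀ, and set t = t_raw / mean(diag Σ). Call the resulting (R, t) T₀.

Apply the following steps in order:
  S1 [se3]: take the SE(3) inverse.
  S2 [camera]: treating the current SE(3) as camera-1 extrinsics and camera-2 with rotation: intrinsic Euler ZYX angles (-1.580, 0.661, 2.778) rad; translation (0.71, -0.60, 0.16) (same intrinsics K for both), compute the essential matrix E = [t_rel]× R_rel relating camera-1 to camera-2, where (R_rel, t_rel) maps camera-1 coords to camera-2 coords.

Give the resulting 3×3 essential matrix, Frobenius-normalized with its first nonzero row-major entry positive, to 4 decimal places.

matrix = [0.2873 -0.4394 -0.4122; -0.3102 -0.4926 0.0870; -0.3491 -0.1674 0.2411]

source (pnp_recover): camera pose = R=[-0.4059 0.6517 0.6407; -0.6606 -0.6937 0.2870; 0.6315 -0.3068 0.7121], t=(-0.1900, 0.3799, 5.9896)
after S1 (invert_se3): R=[-0.4059 -0.6606 0.6315; 0.6517 -0.6937 -0.3068; 0.6407 0.2870 0.7121], t=(-3.6086, 2.2248, -4.2526)
after S2 (essential): [0.2873 -0.4394 -0.4122; -0.3102 -0.4926 0.0870; -0.3491 -0.1674 0.2411]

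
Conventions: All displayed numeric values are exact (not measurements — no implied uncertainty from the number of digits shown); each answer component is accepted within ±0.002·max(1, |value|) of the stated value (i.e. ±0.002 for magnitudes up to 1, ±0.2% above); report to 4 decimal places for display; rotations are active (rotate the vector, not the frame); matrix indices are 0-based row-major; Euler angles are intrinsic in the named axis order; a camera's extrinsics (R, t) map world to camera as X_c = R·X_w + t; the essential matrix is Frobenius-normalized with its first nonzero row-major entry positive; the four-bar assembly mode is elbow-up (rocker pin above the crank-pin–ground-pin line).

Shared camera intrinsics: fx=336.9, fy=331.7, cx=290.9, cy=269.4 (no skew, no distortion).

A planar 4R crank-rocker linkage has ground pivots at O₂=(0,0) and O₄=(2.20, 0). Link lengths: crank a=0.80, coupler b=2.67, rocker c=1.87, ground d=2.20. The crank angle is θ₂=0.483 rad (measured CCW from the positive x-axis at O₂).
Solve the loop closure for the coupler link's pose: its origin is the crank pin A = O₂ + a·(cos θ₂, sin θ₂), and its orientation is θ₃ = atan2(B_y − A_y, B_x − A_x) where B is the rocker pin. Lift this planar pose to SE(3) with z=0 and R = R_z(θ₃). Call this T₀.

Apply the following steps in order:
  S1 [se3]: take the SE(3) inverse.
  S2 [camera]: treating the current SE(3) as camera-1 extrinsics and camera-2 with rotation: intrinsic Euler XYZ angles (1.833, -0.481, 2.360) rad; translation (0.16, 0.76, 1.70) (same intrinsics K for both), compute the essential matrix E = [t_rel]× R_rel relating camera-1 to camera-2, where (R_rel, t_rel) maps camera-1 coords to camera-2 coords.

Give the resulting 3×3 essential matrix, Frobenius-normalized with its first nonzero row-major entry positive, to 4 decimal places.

matrix = [0.1018 0.5104 -0.4521; 0.4639 0.2879 0.3196; -0.2130 -0.0175 -0.2807]

source (fourbar_fk): coupler pose = R=[0.8738 -0.4863 0.0000; 0.4863 0.8738 0.0000; 0.0000 0.0000 1.0000], t=(0.7085, 0.3716, 0.0000)
after S1 (invert_se3): R=[0.8738 0.4863 0.0000; -0.4863 0.8738 0.0000; 0.0000 0.0000 1.0000], t=(-0.7998, 0.0199, 0.0000)
after S2 (essential): [0.1018 0.5104 -0.4521; 0.4639 0.2879 0.3196; -0.2130 -0.0175 -0.2807]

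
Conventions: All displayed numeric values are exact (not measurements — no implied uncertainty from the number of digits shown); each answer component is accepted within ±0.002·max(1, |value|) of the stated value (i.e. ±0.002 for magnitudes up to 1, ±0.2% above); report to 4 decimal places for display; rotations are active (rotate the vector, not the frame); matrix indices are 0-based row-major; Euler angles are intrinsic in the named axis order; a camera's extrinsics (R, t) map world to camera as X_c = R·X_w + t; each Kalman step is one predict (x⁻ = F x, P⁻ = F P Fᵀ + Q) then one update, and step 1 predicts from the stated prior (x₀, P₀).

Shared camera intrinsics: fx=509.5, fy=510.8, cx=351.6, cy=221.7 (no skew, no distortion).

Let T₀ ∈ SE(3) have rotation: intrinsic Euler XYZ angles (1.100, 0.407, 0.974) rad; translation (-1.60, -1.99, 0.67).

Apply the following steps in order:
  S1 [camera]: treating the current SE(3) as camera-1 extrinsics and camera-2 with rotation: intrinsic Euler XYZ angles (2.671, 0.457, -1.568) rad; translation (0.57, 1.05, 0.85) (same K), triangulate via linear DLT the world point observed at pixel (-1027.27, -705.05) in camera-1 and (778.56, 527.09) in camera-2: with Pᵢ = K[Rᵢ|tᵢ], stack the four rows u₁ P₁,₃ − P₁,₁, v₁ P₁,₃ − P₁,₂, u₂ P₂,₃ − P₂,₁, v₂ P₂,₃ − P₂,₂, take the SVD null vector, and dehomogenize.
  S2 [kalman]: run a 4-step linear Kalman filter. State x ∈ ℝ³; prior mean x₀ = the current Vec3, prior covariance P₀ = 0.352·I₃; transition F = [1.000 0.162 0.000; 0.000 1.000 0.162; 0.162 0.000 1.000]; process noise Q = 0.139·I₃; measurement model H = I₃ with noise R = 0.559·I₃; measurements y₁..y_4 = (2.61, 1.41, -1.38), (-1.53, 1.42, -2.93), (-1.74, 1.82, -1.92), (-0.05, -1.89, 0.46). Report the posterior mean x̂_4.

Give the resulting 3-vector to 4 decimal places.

after S1 (triangulate): (-0.4012, 1.2651, -0.3793)
after S2 (kf_track): (-0.2453, -0.1303, -1.0488)

result = (-0.2453, -0.1303, -1.0488)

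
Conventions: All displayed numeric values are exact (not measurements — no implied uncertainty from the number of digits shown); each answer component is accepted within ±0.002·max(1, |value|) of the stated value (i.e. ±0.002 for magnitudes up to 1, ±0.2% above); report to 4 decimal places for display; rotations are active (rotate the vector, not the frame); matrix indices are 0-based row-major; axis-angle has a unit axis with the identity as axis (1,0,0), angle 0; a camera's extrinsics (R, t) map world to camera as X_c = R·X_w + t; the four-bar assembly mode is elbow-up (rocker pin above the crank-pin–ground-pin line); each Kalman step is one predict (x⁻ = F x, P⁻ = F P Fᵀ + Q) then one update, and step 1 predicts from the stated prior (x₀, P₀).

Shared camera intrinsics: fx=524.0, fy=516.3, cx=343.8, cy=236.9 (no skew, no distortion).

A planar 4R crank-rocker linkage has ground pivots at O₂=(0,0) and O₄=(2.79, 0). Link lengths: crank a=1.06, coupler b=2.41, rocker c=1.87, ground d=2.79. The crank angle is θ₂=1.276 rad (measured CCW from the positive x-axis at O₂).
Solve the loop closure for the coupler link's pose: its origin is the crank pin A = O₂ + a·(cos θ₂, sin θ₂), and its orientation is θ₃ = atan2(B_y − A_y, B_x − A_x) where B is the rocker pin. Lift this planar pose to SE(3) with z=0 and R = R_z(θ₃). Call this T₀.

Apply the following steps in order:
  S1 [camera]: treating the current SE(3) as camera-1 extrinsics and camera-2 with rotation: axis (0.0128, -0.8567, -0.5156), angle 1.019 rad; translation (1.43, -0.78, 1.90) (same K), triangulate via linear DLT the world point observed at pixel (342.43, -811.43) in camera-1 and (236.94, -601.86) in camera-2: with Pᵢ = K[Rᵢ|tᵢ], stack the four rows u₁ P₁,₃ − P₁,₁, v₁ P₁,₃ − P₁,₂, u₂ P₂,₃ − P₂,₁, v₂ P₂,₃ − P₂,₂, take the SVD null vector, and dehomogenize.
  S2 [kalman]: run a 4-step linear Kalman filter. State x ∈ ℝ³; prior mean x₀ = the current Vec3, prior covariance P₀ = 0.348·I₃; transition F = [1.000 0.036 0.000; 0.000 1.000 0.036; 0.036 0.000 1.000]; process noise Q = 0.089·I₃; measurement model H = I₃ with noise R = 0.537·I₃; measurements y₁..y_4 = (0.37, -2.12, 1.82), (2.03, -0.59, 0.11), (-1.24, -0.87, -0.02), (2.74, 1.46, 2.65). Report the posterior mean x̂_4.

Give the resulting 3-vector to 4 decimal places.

result = (0.8477, -0.2275, 1.2630)

source (fourbar_fk): coupler pose = R=[0.9369 -0.3495 0.0000; 0.3495 0.9369 0.0000; 0.0000 0.0000 1.0000], t=(0.3080, 1.0143, 0.0000)
after S1 (triangulate): (-0.9943, -1.7807, 0.4933)
after S2 (kf_track): (0.8477, -0.2275, 1.2630)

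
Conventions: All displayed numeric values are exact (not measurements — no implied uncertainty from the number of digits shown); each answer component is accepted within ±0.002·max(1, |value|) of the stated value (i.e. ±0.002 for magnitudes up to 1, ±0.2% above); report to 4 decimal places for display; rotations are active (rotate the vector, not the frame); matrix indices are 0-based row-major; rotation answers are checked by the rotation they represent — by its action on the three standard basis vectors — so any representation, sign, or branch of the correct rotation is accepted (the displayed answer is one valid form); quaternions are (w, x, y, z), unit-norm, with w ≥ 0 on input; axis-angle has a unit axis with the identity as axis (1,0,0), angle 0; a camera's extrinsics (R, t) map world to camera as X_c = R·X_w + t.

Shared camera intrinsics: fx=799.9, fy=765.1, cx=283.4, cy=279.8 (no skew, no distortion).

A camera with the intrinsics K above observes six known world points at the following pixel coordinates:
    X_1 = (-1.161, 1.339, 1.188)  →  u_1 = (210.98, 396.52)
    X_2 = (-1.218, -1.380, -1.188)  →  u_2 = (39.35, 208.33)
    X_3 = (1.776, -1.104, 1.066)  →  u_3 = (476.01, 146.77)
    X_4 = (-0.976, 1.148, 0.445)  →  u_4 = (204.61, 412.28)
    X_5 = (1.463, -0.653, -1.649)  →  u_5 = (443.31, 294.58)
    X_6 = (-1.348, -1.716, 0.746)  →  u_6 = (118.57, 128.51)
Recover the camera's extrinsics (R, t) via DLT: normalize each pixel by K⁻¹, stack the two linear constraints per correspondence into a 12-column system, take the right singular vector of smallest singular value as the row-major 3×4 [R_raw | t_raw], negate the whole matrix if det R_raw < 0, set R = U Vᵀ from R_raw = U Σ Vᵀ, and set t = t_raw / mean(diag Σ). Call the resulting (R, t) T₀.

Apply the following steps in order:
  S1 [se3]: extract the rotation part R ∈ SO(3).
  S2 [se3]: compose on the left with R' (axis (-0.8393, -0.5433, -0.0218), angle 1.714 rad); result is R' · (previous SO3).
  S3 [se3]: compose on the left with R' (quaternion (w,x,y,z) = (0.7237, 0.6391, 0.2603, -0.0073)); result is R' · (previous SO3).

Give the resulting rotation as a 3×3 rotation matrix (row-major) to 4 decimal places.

rotation (matrix) = ((0.9484, 0.3042, -0.0890), (-0.3168, 0.9188, -0.2355), (0.0101, 0.2515, 0.9678))

source (pnp_recover): camera pose = R=[0.9703 0.1501 0.1896; -0.0844 0.9449 -0.3162; -0.2266 0.2908 0.9295], t=(-0.0700, 0.3100, 6.7500)
after S1 (rot_of_se3): [0.9703 0.1501 0.1896; -0.0844 0.9449 -0.3162; -0.2266 0.2908 0.9295]
after S2 (compose_so3): [0.7139 0.4618 -0.5264; 0.2769 0.5043 0.8179; 0.6432 -0.7297 0.2321]
after S3 (compose_so3): [0.9484 0.3042 -0.0890; -0.3168 0.9188 -0.2355; 0.0101 0.2515 0.9678]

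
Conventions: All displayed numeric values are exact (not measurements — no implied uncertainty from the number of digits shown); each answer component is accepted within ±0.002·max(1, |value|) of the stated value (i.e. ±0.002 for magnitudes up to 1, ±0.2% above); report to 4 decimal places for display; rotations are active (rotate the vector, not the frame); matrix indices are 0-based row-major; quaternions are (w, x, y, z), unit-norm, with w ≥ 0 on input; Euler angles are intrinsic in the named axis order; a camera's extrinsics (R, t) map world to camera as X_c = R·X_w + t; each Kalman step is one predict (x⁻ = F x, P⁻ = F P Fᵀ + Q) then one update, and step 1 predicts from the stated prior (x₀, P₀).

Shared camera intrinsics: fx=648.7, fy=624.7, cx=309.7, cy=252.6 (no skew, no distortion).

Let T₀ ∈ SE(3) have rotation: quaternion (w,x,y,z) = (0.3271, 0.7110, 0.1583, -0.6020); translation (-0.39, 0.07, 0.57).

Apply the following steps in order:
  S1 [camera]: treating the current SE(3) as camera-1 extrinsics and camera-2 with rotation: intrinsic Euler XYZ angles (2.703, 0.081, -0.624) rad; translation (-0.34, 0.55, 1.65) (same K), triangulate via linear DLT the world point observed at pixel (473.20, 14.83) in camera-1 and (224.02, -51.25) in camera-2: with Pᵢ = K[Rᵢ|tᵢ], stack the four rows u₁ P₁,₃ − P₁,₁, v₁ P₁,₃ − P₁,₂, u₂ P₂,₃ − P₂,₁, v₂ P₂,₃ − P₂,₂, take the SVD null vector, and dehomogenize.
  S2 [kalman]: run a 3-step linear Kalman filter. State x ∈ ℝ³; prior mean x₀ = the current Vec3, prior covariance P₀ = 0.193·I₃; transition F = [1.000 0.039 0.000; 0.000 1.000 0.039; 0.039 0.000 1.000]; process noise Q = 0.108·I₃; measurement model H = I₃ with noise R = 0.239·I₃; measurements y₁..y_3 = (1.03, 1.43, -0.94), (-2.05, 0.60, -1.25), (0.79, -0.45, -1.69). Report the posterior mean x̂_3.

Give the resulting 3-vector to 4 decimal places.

after S1 (triangulate): (-1.2935, 1.7803, -0.2156)
after S2 (kf_track): (-0.1178, 0.3115, -1.3358)

result = (-0.1178, 0.3115, -1.3358)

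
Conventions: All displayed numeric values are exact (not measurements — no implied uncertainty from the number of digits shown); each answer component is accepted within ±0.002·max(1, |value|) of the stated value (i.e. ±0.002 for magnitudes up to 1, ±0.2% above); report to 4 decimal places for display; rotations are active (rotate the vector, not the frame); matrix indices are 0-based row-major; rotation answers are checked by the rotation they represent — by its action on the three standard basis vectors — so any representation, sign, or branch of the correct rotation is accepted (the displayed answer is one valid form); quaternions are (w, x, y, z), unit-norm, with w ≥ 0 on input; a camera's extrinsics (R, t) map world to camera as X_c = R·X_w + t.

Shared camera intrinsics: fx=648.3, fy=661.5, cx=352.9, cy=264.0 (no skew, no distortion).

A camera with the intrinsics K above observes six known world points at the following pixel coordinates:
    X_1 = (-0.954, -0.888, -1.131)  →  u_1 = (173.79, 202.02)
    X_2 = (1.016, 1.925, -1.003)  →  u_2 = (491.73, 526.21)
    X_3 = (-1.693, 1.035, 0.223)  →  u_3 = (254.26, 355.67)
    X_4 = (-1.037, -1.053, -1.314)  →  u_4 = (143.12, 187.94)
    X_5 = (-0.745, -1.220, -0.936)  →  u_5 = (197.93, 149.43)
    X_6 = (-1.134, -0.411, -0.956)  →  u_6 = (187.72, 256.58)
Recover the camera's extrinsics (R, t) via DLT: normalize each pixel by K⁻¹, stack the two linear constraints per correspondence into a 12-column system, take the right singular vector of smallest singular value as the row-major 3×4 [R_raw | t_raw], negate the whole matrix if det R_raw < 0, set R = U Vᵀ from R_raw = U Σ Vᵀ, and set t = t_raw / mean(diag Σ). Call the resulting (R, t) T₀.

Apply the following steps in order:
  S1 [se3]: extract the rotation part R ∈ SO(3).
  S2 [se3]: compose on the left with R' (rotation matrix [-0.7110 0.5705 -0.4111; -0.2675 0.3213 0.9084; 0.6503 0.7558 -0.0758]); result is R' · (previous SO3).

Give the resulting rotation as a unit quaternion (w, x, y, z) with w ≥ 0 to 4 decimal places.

rotation (quat) = (0.4797, 0.1418, -0.7113, -0.4938)

source (pnp_recover): camera pose = R=[0.8886 0.2256 0.3994; -0.0920 0.9406 -0.3267; -0.4494 0.2535 0.8566], t=(0.1200, -0.0899, 5.7619)
after S1 (rot_of_se3): [0.8886 0.2256 0.3994; -0.0920 0.9406 -0.3267; -0.4494 0.2535 0.8566]
after S2 (compose_so3): [-0.4995 0.2720 -0.8225; -0.6755 0.4721 0.5664; 0.5424 0.8385 -0.0521]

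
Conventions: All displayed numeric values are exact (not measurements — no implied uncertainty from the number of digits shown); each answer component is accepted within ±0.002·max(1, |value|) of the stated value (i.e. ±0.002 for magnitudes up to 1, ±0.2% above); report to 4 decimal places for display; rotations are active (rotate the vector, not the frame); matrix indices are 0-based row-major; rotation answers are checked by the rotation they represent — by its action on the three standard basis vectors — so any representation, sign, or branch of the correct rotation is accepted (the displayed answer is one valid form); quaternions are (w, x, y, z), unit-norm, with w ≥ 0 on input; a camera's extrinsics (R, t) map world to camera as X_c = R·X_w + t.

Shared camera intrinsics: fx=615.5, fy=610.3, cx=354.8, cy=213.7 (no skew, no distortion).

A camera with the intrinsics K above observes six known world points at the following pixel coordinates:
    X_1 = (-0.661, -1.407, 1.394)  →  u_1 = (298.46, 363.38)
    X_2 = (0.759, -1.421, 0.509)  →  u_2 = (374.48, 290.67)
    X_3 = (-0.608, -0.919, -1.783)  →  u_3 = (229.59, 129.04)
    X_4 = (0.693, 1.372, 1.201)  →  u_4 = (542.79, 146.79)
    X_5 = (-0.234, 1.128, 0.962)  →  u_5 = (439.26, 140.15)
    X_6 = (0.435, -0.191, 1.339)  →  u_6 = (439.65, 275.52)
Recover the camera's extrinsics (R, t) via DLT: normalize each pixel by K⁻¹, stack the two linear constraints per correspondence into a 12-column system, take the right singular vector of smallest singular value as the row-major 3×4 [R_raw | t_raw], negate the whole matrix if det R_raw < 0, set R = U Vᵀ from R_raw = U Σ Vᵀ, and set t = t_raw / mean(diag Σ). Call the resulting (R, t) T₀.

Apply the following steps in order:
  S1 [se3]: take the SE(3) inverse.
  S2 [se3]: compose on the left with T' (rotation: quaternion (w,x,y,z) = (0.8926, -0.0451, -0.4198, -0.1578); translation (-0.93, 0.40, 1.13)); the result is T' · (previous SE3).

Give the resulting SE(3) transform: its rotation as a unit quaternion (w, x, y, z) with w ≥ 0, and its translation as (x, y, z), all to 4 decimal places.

rotation (quat) = (0.4523, 0.6777, -0.1556, 0.5585), translation = (-5.2820, 5.2516, 1.0956)

source (pnp_recover): camera pose = R=[0.8098 0.4298 0.3993; 0.0397 -0.7192 0.6937; 0.5853 -0.5459 -0.5995], t=(0.0300, -0.4701, 6.5006)
after S1 (invert_se3): R=[0.8098 0.0397 0.5853; 0.4298 -0.7192 -0.5459; 0.3993 0.6937 -0.5995], t=(-3.8106, 3.1976, 4.2112)
after S2 (compose_se3): R=[0.3278 -0.7161 0.6162; 0.2942 -0.5424 -0.7869; 0.8978 0.4393 0.0329], t=(-5.2820, 5.2516, 1.0956)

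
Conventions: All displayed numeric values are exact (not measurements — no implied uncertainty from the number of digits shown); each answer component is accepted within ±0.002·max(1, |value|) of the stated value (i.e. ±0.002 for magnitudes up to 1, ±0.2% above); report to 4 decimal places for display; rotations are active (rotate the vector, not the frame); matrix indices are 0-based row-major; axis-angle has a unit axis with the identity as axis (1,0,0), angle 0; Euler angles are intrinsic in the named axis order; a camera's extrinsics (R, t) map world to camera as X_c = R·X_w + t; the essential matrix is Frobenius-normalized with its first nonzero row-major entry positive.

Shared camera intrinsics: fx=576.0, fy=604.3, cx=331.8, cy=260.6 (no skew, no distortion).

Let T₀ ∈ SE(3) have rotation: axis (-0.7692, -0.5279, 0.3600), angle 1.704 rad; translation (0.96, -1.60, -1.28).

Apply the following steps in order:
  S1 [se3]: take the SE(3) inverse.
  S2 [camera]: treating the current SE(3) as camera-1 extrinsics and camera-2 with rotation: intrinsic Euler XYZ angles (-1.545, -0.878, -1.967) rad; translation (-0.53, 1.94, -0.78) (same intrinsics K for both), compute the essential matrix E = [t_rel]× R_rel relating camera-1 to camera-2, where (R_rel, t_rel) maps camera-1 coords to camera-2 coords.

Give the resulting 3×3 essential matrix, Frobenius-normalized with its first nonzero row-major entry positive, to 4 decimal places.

after S1 (invert_se3): R=[0.5375 0.8168 0.2095; 0.1032 0.1829 -0.9777; -0.8369 0.5471 0.0140], t=(1.0591, -1.0578, 1.6968)
after S2 (essential): [0.0381 -0.2534 0.3947; 0.3576 -0.2661 -0.5021; -0.2397 0.4645 -0.2335]

matrix = [0.0381 -0.2534 0.3947; 0.3576 -0.2661 -0.5021; -0.2397 0.4645 -0.2335]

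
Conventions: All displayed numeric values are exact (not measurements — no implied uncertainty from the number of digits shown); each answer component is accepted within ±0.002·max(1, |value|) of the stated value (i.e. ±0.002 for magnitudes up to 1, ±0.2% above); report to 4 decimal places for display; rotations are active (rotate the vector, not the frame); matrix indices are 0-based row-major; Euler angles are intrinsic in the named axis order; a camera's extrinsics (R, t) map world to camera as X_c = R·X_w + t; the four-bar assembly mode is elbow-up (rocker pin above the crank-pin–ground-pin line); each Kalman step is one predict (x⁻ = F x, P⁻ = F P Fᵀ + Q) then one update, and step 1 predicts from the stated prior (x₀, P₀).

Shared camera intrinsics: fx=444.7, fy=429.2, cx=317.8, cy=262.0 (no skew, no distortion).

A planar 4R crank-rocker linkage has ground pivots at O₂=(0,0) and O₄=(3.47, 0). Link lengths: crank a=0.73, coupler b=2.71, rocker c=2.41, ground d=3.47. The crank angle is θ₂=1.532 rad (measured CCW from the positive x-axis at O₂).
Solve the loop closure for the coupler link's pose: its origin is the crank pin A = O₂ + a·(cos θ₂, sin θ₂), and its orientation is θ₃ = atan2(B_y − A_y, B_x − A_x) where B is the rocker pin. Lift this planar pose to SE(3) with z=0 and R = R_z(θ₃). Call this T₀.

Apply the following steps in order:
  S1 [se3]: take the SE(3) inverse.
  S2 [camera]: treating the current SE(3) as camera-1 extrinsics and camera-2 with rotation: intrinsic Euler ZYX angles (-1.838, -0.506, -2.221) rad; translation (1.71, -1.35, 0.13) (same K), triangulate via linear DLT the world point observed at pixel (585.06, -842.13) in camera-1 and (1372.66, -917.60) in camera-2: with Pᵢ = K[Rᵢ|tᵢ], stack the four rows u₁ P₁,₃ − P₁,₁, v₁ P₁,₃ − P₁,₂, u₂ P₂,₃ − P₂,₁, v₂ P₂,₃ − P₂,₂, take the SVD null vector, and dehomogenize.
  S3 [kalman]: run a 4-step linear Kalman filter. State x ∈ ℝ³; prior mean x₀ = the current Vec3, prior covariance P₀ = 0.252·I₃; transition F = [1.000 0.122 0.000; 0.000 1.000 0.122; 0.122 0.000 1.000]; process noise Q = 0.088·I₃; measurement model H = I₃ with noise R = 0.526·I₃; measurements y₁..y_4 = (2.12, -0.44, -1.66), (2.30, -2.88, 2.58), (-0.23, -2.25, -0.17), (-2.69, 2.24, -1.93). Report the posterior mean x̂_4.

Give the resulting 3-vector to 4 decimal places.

source (fourbar_fk): coupler pose = R=[0.8556 -0.5177 0.0000; 0.5177 0.8556 0.0000; 0.0000 0.0000 1.0000], t=(0.0283, 0.7295, 0.0000)
after S1 (invert_se3): R=[0.8556 0.5177 0.0000; -0.5177 0.8556 0.0000; 0.0000 0.0000 1.0000], t=(-0.4018, -0.6094, 0.0000)
after S2 (triangulate): (1.6001, -0.8798, 0.8515)
after S3 (kf_track): (-0.3968, -0.5002, -0.1317)

result = (-0.3968, -0.5002, -0.1317)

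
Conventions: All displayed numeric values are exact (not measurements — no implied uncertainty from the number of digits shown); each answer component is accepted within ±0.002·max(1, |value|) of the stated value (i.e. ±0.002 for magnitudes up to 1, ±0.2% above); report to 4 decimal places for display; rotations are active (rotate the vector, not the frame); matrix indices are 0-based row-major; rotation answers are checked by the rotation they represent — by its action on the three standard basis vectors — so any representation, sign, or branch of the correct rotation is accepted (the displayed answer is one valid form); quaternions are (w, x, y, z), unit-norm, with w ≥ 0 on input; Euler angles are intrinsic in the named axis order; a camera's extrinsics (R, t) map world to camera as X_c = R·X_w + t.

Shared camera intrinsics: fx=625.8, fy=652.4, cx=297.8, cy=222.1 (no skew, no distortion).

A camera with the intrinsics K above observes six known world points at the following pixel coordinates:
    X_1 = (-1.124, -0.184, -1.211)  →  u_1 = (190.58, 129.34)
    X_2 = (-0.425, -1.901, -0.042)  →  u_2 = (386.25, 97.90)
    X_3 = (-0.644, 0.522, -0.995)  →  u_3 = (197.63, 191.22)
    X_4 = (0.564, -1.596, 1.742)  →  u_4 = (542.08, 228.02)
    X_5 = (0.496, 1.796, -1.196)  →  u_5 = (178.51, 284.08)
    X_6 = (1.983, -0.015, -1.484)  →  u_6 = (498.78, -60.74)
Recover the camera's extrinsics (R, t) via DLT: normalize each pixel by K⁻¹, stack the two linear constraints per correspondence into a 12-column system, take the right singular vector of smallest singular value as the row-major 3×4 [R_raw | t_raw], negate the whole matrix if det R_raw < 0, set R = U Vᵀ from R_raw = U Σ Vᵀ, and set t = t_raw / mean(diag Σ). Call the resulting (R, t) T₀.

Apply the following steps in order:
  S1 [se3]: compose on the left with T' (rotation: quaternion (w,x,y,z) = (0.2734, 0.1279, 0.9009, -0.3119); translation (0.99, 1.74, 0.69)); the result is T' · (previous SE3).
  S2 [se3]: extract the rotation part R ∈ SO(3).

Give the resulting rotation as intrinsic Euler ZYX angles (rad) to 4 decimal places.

source (pnp_recover): camera pose = R=[0.7082 -0.4173 0.5695; -0.1671 0.6847 0.7094; -0.6859 -0.5976 0.4152], t=(0.4601, 0.0100, 5.1597)
after S1 (compose_se3): R=[-0.9293 0.3691 -0.0099; 0.3468 0.8817 0.3200; 0.1268 0.2939 -0.9474], t=(2.7478, -1.4852, -2.9627)
after S2 (rot_of_se3): [-0.9293 0.3691 -0.0099; 0.3468 0.8817 0.3200; 0.1268 0.2939 -0.9474]

rotation (euler_zyx) = (2.7845, -0.1271, 2.8408)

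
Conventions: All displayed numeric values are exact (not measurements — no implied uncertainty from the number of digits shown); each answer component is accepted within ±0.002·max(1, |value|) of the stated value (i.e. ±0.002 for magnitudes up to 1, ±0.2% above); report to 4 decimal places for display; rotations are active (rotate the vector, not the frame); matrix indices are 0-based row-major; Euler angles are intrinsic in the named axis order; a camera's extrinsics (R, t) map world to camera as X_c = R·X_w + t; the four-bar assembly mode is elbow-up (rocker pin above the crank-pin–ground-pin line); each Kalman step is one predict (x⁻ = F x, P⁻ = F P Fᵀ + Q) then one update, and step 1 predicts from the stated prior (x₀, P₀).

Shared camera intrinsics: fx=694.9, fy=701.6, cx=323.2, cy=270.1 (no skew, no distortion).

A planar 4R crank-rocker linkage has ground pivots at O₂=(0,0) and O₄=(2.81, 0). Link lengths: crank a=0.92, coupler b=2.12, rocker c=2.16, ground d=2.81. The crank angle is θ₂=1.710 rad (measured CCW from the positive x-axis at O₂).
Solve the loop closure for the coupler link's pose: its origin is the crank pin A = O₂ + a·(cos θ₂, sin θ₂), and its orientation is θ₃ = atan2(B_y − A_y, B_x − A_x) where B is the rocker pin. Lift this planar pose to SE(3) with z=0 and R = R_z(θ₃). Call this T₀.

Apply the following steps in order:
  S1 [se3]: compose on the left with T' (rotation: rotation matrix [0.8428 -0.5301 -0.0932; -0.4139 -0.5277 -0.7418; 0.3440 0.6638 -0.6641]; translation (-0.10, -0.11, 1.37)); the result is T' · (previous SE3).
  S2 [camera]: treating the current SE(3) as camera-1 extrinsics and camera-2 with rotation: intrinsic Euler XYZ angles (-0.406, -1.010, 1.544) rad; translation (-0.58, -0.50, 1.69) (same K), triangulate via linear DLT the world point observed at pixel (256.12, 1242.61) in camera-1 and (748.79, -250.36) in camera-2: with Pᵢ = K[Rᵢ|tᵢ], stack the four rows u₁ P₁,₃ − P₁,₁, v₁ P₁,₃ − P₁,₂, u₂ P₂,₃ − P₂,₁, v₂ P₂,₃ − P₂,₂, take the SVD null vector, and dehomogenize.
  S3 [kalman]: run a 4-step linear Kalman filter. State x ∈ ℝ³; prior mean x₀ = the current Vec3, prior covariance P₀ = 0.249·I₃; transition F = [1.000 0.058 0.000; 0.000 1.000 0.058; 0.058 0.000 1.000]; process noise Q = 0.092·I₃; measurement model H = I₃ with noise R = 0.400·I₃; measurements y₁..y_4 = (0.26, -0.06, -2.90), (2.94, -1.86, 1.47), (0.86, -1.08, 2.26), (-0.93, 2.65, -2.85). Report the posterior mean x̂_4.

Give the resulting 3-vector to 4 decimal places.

source (fourbar_fk): coupler pose = R=[0.8882 -0.4594 0.0000; 0.4594 0.8882 0.0000; 0.0000 0.0000 1.0000], t=(-0.1277, 0.9111, 0.0000)
after S1 (compose_se3): R=[0.5051 -0.8580 -0.0932; -0.6100 -0.2785 -0.7418; 0.6105 0.4315 -0.6641], t=(-0.6905, -0.5379, 1.9308)
after S2 (triangulate): (-1.5805, -1.3847, -1.6856)
after S3 (kf_track): (0.0977, 0.2530, -0.7440)

result = (0.0977, 0.2530, -0.7440)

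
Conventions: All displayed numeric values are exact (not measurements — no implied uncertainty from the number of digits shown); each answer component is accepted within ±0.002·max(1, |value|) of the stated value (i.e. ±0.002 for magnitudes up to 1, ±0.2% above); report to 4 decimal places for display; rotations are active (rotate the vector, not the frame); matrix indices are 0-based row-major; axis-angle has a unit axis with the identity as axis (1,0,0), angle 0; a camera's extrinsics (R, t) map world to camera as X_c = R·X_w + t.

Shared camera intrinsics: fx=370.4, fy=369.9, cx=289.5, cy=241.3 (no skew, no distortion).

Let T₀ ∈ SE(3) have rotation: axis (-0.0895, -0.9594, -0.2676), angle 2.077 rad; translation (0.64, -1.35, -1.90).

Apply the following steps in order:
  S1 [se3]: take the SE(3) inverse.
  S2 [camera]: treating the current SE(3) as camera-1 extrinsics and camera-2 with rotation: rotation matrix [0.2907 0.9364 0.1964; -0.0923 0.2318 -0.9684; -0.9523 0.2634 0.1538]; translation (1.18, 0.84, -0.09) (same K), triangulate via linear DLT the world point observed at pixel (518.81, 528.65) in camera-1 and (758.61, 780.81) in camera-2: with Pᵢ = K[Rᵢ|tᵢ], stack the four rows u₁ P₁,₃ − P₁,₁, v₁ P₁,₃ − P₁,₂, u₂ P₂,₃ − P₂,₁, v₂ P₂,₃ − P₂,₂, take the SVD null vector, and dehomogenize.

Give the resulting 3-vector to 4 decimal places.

after S1 (invert_se3): R=[-0.4730 -0.1065 0.8746; 0.3615 0.8818 0.3029; -0.8035 0.4595 -0.3786], t=(1.8206, 1.5346, 0.4152)
after S2 (triangulate): (-1.4137, 1.3662, -0.8972)

result = (-1.4137, 1.3662, -0.8972)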